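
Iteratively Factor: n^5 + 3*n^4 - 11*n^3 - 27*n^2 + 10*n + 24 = (n - 3)*(n^4 + 6*n^3 + 7*n^2 - 6*n - 8) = (n - 3)*(n + 2)*(n^3 + 4*n^2 - n - 4) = (n - 3)*(n + 2)*(n + 4)*(n^2 - 1) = (n - 3)*(n - 1)*(n + 2)*(n + 4)*(n + 1)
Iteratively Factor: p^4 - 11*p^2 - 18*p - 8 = (p + 1)*(p^3 - p^2 - 10*p - 8) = (p + 1)^2*(p^2 - 2*p - 8) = (p - 4)*(p + 1)^2*(p + 2)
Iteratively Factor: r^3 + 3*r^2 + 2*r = (r)*(r^2 + 3*r + 2) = r*(r + 2)*(r + 1)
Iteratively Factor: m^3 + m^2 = (m + 1)*(m^2) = m*(m + 1)*(m)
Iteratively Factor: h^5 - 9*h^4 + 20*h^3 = (h - 5)*(h^4 - 4*h^3) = h*(h - 5)*(h^3 - 4*h^2) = h^2*(h - 5)*(h^2 - 4*h) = h^3*(h - 5)*(h - 4)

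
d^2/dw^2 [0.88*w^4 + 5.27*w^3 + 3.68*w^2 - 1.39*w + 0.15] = 10.56*w^2 + 31.62*w + 7.36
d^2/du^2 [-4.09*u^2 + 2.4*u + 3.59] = -8.18000000000000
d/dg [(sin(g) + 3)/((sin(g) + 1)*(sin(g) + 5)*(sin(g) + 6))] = -(2*sin(g)^3 + 21*sin(g)^2 + 72*sin(g) + 93)*cos(g)/((sin(g) + 1)^2*(sin(g) + 5)^2*(sin(g) + 6)^2)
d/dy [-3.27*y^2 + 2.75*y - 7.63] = 2.75 - 6.54*y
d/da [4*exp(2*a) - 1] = 8*exp(2*a)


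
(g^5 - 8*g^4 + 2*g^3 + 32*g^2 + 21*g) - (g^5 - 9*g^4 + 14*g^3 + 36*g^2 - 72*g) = g^4 - 12*g^3 - 4*g^2 + 93*g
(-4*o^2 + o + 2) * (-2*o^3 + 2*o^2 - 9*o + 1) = 8*o^5 - 10*o^4 + 34*o^3 - 9*o^2 - 17*o + 2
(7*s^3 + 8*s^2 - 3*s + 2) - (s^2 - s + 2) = 7*s^3 + 7*s^2 - 2*s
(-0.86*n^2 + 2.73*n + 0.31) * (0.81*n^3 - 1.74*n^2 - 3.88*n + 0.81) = -0.6966*n^5 + 3.7077*n^4 - 1.1623*n^3 - 11.8284*n^2 + 1.0085*n + 0.2511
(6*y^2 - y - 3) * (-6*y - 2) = -36*y^3 - 6*y^2 + 20*y + 6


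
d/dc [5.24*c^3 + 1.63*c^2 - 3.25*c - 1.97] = 15.72*c^2 + 3.26*c - 3.25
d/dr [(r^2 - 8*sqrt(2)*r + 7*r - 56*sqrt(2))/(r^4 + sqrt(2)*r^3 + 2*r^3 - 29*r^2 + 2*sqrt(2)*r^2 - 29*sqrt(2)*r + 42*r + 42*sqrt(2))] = (-2*r^3 + 5*r^2 + 23*sqrt(2)*r^2 - 80*sqrt(2)*r + 32*r - 80 + 54*sqrt(2))/(r^6 - 10*r^5 + 2*sqrt(2)*r^5 - 20*sqrt(2)*r^4 + 39*r^4 - 80*r^3 + 74*sqrt(2)*r^3 - 120*sqrt(2)*r^2 + 110*r^2 - 120*r + 72*sqrt(2)*r + 72)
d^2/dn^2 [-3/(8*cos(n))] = 3*(cos(n)^2 - 2)/(8*cos(n)^3)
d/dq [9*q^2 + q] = 18*q + 1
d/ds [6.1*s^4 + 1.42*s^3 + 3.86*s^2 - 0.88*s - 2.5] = 24.4*s^3 + 4.26*s^2 + 7.72*s - 0.88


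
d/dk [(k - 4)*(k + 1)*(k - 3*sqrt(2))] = 3*k^2 - 6*sqrt(2)*k - 6*k - 4 + 9*sqrt(2)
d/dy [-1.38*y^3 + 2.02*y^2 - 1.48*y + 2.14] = -4.14*y^2 + 4.04*y - 1.48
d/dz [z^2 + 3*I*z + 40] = 2*z + 3*I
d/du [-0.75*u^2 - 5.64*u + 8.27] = -1.5*u - 5.64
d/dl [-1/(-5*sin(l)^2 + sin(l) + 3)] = (1 - 10*sin(l))*cos(l)/(-5*sin(l)^2 + sin(l) + 3)^2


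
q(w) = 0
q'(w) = 0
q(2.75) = 0.00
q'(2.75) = 0.00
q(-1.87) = 0.00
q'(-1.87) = 0.00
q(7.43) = 0.00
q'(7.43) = 0.00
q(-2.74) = 0.00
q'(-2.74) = 0.00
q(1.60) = 0.00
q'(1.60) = 0.00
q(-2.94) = 0.00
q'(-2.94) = 0.00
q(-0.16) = 0.00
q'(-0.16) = 0.00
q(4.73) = 0.00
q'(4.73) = 0.00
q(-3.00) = 0.00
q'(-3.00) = 0.00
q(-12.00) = 0.00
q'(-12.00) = 0.00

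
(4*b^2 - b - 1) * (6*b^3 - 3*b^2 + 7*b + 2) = 24*b^5 - 18*b^4 + 25*b^3 + 4*b^2 - 9*b - 2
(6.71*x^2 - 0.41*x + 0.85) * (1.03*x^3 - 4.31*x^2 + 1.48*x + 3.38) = 6.9113*x^5 - 29.3424*x^4 + 12.5734*x^3 + 18.4095*x^2 - 0.1278*x + 2.873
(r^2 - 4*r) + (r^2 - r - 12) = 2*r^2 - 5*r - 12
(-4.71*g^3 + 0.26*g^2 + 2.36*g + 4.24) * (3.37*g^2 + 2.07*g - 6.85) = -15.8727*g^5 - 8.8735*g^4 + 40.7549*g^3 + 17.393*g^2 - 7.3892*g - 29.044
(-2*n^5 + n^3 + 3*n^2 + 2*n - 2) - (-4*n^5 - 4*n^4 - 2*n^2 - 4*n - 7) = 2*n^5 + 4*n^4 + n^3 + 5*n^2 + 6*n + 5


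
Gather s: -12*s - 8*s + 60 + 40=100 - 20*s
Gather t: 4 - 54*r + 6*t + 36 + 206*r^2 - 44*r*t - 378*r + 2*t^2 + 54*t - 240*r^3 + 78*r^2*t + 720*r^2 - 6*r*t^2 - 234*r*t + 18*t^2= -240*r^3 + 926*r^2 - 432*r + t^2*(20 - 6*r) + t*(78*r^2 - 278*r + 60) + 40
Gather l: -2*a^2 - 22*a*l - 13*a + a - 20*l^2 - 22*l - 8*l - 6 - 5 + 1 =-2*a^2 - 12*a - 20*l^2 + l*(-22*a - 30) - 10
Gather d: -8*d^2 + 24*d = -8*d^2 + 24*d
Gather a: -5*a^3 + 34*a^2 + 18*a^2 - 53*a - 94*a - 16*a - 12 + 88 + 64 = -5*a^3 + 52*a^2 - 163*a + 140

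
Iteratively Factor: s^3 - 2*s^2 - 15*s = (s + 3)*(s^2 - 5*s) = s*(s + 3)*(s - 5)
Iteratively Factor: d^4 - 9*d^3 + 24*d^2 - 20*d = (d - 5)*(d^3 - 4*d^2 + 4*d) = (d - 5)*(d - 2)*(d^2 - 2*d) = (d - 5)*(d - 2)^2*(d)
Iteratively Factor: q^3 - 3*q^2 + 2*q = (q)*(q^2 - 3*q + 2) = q*(q - 2)*(q - 1)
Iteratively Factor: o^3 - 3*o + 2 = (o + 2)*(o^2 - 2*o + 1) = (o - 1)*(o + 2)*(o - 1)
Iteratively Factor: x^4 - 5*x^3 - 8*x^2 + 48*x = (x)*(x^3 - 5*x^2 - 8*x + 48) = x*(x - 4)*(x^2 - x - 12) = x*(x - 4)^2*(x + 3)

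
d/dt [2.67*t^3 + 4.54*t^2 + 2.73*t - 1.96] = 8.01*t^2 + 9.08*t + 2.73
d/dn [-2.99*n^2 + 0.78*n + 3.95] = 0.78 - 5.98*n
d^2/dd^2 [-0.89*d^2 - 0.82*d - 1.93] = -1.78000000000000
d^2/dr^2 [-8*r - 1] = 0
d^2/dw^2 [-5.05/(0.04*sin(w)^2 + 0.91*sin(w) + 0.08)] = (0.03232*sin(w)^4 + 0.55146*sin(w)^3 + 4.068785*sin(w)^2 - 1.47056*sin(w) - 8.33149)/(0.04*sin(w)^2 + 0.91*sin(w) + 0.08)^3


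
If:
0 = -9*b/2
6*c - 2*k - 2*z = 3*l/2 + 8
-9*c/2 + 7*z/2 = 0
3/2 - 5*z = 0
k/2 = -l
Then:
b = 0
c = 7/30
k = -144/25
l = 72/25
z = 3/10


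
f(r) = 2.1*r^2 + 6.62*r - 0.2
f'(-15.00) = -56.38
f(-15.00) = 373.00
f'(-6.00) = -18.58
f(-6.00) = 35.68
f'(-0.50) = 4.52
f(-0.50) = -2.98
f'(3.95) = 23.21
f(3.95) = 58.71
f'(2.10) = 15.44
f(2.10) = 22.96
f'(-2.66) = -4.55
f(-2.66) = -2.95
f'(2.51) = 17.16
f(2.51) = 29.65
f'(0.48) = 8.64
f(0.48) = 3.46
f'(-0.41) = 4.90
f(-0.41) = -2.56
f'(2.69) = 17.92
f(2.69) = 32.80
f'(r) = 4.2*r + 6.62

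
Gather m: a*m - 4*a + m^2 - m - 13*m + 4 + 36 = -4*a + m^2 + m*(a - 14) + 40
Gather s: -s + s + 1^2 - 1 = 0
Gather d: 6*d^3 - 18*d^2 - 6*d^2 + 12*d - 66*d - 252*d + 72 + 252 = 6*d^3 - 24*d^2 - 306*d + 324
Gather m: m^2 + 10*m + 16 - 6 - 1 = m^2 + 10*m + 9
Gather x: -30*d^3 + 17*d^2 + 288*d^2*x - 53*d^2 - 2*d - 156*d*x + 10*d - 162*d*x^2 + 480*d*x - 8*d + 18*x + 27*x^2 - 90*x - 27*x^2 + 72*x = -30*d^3 - 36*d^2 - 162*d*x^2 + x*(288*d^2 + 324*d)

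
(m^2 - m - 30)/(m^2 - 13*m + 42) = (m + 5)/(m - 7)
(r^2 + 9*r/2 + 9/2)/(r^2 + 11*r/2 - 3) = (2*r^2 + 9*r + 9)/(2*r^2 + 11*r - 6)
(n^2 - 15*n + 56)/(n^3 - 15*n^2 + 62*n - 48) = (n - 7)/(n^2 - 7*n + 6)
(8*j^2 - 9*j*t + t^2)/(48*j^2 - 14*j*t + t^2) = (-j + t)/(-6*j + t)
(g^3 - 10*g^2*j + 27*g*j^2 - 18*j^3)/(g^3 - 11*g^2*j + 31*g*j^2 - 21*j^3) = (g - 6*j)/(g - 7*j)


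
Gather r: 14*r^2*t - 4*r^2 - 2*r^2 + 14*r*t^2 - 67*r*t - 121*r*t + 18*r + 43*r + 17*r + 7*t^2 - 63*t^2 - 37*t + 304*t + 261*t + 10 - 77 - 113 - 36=r^2*(14*t - 6) + r*(14*t^2 - 188*t + 78) - 56*t^2 + 528*t - 216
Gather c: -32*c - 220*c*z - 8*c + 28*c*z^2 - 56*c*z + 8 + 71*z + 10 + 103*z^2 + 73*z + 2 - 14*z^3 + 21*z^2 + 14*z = c*(28*z^2 - 276*z - 40) - 14*z^3 + 124*z^2 + 158*z + 20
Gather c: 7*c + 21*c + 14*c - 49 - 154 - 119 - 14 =42*c - 336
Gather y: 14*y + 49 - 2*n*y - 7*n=-7*n + y*(14 - 2*n) + 49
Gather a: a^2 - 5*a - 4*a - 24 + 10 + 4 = a^2 - 9*a - 10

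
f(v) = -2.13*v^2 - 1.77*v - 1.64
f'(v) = -4.26*v - 1.77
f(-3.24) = -18.27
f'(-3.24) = 12.03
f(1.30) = -7.54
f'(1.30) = -7.31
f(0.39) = -2.65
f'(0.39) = -3.43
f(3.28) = -30.36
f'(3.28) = -15.74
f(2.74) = -22.48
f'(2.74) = -13.44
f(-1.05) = -2.13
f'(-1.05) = 2.70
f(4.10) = -44.70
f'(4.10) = -19.24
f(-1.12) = -2.33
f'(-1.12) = 3.00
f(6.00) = -88.94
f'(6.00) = -27.33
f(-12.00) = -287.12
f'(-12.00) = 49.35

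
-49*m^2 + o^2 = (-7*m + o)*(7*m + o)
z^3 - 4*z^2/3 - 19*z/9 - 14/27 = (z - 7/3)*(z + 1/3)*(z + 2/3)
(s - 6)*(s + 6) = s^2 - 36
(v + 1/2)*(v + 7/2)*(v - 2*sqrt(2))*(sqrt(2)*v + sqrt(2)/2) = sqrt(2)*v^4 - 4*v^3 + 9*sqrt(2)*v^3/2 - 18*v^2 + 15*sqrt(2)*v^2/4 - 15*v + 7*sqrt(2)*v/8 - 7/2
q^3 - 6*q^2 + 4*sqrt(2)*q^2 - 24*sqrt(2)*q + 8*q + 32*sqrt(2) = (q - 4)*(q - 2)*(q + 4*sqrt(2))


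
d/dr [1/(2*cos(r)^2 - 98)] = sin(r)*cos(r)/(cos(r)^2 - 49)^2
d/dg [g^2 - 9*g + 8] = 2*g - 9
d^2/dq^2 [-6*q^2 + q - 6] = -12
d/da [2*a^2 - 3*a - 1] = 4*a - 3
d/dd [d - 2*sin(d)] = 1 - 2*cos(d)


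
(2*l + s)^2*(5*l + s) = 20*l^3 + 24*l^2*s + 9*l*s^2 + s^3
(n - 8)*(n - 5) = n^2 - 13*n + 40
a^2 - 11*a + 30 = (a - 6)*(a - 5)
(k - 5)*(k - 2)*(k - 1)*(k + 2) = k^4 - 6*k^3 + k^2 + 24*k - 20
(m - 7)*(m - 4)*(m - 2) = m^3 - 13*m^2 + 50*m - 56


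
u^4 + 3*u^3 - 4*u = u*(u - 1)*(u + 2)^2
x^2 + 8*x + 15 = (x + 3)*(x + 5)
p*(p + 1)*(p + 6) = p^3 + 7*p^2 + 6*p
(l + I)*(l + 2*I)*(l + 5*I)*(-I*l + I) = -I*l^4 + 8*l^3 + I*l^3 - 8*l^2 + 17*I*l^2 - 10*l - 17*I*l + 10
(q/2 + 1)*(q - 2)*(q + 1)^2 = q^4/2 + q^3 - 3*q^2/2 - 4*q - 2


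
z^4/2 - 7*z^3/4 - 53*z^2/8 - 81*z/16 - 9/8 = (z/2 + 1/4)*(z - 6)*(z + 1/2)*(z + 3/2)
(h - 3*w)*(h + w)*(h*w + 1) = h^3*w - 2*h^2*w^2 + h^2 - 3*h*w^3 - 2*h*w - 3*w^2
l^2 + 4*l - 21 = (l - 3)*(l + 7)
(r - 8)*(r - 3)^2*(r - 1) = r^4 - 15*r^3 + 71*r^2 - 129*r + 72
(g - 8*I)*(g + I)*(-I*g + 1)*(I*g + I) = g^4 + g^3 - 6*I*g^3 + 15*g^2 - 6*I*g^2 + 15*g + 8*I*g + 8*I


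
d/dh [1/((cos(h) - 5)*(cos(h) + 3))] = 2*(cos(h) - 1)*sin(h)/((cos(h) - 5)^2*(cos(h) + 3)^2)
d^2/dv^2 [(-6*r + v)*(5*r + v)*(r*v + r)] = 2*r*(-r + 3*v + 1)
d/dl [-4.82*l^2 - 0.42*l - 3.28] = -9.64*l - 0.42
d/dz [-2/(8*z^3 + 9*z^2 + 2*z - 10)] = 4*(12*z^2 + 9*z + 1)/(8*z^3 + 9*z^2 + 2*z - 10)^2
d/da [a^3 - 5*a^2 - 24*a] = 3*a^2 - 10*a - 24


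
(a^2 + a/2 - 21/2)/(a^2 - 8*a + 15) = (a + 7/2)/(a - 5)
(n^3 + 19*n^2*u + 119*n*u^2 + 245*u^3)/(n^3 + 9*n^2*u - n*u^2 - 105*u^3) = (-n - 7*u)/(-n + 3*u)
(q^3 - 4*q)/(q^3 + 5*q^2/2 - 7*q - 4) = 2*q*(q + 2)/(2*q^2 + 9*q + 4)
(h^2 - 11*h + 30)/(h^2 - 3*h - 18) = (h - 5)/(h + 3)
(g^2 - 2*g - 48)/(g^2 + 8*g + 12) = (g - 8)/(g + 2)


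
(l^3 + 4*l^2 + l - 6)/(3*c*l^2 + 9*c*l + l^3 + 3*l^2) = (l^2 + l - 2)/(l*(3*c + l))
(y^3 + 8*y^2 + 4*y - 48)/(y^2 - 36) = (y^2 + 2*y - 8)/(y - 6)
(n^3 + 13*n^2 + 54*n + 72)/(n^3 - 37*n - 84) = (n + 6)/(n - 7)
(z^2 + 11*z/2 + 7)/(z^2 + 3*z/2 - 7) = (z + 2)/(z - 2)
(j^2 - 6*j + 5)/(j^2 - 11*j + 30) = (j - 1)/(j - 6)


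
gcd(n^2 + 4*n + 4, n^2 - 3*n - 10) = n + 2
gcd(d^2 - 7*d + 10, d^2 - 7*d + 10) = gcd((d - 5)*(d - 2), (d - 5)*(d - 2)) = d^2 - 7*d + 10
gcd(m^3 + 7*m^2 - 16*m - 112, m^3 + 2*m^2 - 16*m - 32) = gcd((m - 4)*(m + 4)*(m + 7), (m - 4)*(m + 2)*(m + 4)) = m^2 - 16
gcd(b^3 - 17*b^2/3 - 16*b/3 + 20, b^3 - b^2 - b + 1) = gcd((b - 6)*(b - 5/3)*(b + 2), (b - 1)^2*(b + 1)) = 1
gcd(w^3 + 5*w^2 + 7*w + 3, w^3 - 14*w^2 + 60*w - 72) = 1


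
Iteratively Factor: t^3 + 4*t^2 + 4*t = (t + 2)*(t^2 + 2*t) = t*(t + 2)*(t + 2)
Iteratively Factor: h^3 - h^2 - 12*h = (h)*(h^2 - h - 12) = h*(h - 4)*(h + 3)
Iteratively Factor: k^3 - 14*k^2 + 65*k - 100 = (k - 4)*(k^2 - 10*k + 25) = (k - 5)*(k - 4)*(k - 5)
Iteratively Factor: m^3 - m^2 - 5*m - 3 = (m - 3)*(m^2 + 2*m + 1) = (m - 3)*(m + 1)*(m + 1)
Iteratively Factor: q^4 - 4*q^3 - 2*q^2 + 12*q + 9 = (q - 3)*(q^3 - q^2 - 5*q - 3) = (q - 3)^2*(q^2 + 2*q + 1) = (q - 3)^2*(q + 1)*(q + 1)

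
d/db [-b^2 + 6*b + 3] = 6 - 2*b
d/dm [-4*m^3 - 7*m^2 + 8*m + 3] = -12*m^2 - 14*m + 8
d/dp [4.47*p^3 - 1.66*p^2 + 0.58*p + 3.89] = 13.41*p^2 - 3.32*p + 0.58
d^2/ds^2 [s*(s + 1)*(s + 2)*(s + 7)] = 12*s^2 + 60*s + 46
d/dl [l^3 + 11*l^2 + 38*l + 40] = 3*l^2 + 22*l + 38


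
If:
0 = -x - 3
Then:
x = -3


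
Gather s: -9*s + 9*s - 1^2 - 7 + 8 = 0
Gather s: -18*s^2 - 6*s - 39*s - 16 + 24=-18*s^2 - 45*s + 8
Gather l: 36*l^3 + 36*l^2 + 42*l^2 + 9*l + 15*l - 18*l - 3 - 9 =36*l^3 + 78*l^2 + 6*l - 12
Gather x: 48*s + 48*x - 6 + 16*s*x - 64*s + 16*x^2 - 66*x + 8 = -16*s + 16*x^2 + x*(16*s - 18) + 2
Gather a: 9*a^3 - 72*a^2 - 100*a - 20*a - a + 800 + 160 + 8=9*a^3 - 72*a^2 - 121*a + 968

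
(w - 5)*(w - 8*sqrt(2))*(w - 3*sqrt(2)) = w^3 - 11*sqrt(2)*w^2 - 5*w^2 + 48*w + 55*sqrt(2)*w - 240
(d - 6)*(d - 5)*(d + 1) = d^3 - 10*d^2 + 19*d + 30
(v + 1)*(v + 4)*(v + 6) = v^3 + 11*v^2 + 34*v + 24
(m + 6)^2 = m^2 + 12*m + 36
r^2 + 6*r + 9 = (r + 3)^2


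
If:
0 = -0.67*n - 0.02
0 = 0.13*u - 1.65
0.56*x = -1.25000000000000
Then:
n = -0.03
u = 12.69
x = -2.23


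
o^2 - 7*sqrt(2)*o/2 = o*(o - 7*sqrt(2)/2)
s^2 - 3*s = s*(s - 3)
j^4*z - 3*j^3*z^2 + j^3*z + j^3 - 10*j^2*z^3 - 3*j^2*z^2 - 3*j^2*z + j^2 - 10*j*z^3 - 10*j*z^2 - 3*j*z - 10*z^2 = (j + 1)*(j - 5*z)*(j + 2*z)*(j*z + 1)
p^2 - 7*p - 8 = (p - 8)*(p + 1)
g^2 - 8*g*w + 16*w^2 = (g - 4*w)^2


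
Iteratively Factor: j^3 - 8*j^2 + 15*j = (j - 3)*(j^2 - 5*j) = (j - 5)*(j - 3)*(j)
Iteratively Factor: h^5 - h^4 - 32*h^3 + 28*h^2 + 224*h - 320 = (h - 5)*(h^4 + 4*h^3 - 12*h^2 - 32*h + 64) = (h - 5)*(h + 4)*(h^3 - 12*h + 16) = (h - 5)*(h - 2)*(h + 4)*(h^2 + 2*h - 8) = (h - 5)*(h - 2)*(h + 4)^2*(h - 2)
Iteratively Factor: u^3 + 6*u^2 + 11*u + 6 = (u + 1)*(u^2 + 5*u + 6) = (u + 1)*(u + 3)*(u + 2)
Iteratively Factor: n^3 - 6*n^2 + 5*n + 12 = (n - 3)*(n^2 - 3*n - 4) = (n - 3)*(n + 1)*(n - 4)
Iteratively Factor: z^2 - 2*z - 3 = (z + 1)*(z - 3)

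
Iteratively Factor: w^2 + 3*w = (w + 3)*(w)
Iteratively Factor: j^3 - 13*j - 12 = (j - 4)*(j^2 + 4*j + 3) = (j - 4)*(j + 3)*(j + 1)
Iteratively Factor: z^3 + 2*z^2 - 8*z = (z - 2)*(z^2 + 4*z) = z*(z - 2)*(z + 4)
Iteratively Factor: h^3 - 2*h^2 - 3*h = (h + 1)*(h^2 - 3*h) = (h - 3)*(h + 1)*(h)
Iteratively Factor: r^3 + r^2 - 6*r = (r)*(r^2 + r - 6) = r*(r - 2)*(r + 3)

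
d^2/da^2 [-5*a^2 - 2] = -10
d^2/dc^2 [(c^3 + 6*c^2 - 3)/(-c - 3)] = 2*(-c^3 - 9*c^2 - 27*c - 51)/(c^3 + 9*c^2 + 27*c + 27)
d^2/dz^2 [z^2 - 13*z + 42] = 2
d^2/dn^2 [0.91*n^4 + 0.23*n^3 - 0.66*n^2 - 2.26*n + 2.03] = 10.92*n^2 + 1.38*n - 1.32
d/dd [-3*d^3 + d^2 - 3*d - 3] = -9*d^2 + 2*d - 3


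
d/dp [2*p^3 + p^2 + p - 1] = 6*p^2 + 2*p + 1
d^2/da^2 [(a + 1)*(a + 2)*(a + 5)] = 6*a + 16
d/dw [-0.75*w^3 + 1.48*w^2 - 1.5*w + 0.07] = -2.25*w^2 + 2.96*w - 1.5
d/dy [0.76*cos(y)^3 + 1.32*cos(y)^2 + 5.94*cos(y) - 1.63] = (2.28*sin(y)^2 - 2.64*cos(y) - 8.22)*sin(y)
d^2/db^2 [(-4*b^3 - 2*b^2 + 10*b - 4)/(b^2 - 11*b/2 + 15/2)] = 16*(-92*b^3 + 528*b^2 - 834*b + 209)/(8*b^6 - 132*b^5 + 906*b^4 - 3311*b^3 + 6795*b^2 - 7425*b + 3375)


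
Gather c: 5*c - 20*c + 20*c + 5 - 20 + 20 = 5*c + 5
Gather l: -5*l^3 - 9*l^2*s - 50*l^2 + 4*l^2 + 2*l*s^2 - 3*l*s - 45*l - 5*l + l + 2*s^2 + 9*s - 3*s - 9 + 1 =-5*l^3 + l^2*(-9*s - 46) + l*(2*s^2 - 3*s - 49) + 2*s^2 + 6*s - 8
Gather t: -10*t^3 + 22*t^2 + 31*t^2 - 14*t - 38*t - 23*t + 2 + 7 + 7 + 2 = -10*t^3 + 53*t^2 - 75*t + 18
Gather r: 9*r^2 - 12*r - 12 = 9*r^2 - 12*r - 12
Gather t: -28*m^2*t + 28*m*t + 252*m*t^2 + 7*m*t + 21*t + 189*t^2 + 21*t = t^2*(252*m + 189) + t*(-28*m^2 + 35*m + 42)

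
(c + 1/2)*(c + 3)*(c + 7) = c^3 + 21*c^2/2 + 26*c + 21/2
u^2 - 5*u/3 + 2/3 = (u - 1)*(u - 2/3)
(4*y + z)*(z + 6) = 4*y*z + 24*y + z^2 + 6*z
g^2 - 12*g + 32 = (g - 8)*(g - 4)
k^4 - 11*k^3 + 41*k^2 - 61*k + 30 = (k - 5)*(k - 3)*(k - 2)*(k - 1)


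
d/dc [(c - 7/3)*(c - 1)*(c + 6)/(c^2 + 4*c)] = (c^4 + 8*c^3 + 85*c^2/3 - 28*c - 56)/(c^2*(c^2 + 8*c + 16))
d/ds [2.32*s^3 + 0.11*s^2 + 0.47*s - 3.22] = 6.96*s^2 + 0.22*s + 0.47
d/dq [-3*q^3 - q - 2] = -9*q^2 - 1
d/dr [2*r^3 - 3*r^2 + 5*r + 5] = 6*r^2 - 6*r + 5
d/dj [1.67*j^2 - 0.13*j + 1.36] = 3.34*j - 0.13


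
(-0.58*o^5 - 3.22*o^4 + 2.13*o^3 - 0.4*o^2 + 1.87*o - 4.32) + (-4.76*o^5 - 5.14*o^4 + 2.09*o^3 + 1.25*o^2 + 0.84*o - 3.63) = -5.34*o^5 - 8.36*o^4 + 4.22*o^3 + 0.85*o^2 + 2.71*o - 7.95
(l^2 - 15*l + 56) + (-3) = l^2 - 15*l + 53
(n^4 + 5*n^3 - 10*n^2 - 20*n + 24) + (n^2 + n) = n^4 + 5*n^3 - 9*n^2 - 19*n + 24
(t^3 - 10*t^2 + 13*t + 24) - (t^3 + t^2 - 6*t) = -11*t^2 + 19*t + 24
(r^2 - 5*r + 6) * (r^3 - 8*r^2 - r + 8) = r^5 - 13*r^4 + 45*r^3 - 35*r^2 - 46*r + 48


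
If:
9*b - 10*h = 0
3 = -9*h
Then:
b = -10/27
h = -1/3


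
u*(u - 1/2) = u^2 - u/2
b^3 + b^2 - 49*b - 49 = (b - 7)*(b + 1)*(b + 7)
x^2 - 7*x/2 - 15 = (x - 6)*(x + 5/2)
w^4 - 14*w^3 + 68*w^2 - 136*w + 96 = (w - 6)*(w - 4)*(w - 2)^2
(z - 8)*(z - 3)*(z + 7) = z^3 - 4*z^2 - 53*z + 168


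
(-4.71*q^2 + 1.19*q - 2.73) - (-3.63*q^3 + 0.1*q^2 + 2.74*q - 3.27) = 3.63*q^3 - 4.81*q^2 - 1.55*q + 0.54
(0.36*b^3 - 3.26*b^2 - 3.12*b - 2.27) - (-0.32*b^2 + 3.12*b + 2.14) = 0.36*b^3 - 2.94*b^2 - 6.24*b - 4.41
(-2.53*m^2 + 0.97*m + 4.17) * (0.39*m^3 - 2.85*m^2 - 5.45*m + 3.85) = -0.9867*m^5 + 7.5888*m^4 + 12.6503*m^3 - 26.9115*m^2 - 18.992*m + 16.0545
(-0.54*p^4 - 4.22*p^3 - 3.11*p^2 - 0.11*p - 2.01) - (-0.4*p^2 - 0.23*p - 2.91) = -0.54*p^4 - 4.22*p^3 - 2.71*p^2 + 0.12*p + 0.9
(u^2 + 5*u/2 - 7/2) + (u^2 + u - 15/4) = 2*u^2 + 7*u/2 - 29/4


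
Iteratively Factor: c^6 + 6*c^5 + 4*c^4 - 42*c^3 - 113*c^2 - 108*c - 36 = (c + 3)*(c^5 + 3*c^4 - 5*c^3 - 27*c^2 - 32*c - 12) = (c + 1)*(c + 3)*(c^4 + 2*c^3 - 7*c^2 - 20*c - 12) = (c + 1)*(c + 2)*(c + 3)*(c^3 - 7*c - 6) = (c + 1)*(c + 2)^2*(c + 3)*(c^2 - 2*c - 3) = (c + 1)^2*(c + 2)^2*(c + 3)*(c - 3)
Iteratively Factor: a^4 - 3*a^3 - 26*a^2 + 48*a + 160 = (a - 5)*(a^3 + 2*a^2 - 16*a - 32) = (a - 5)*(a + 4)*(a^2 - 2*a - 8) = (a - 5)*(a - 4)*(a + 4)*(a + 2)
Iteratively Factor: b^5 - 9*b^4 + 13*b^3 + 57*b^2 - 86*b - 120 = (b - 5)*(b^4 - 4*b^3 - 7*b^2 + 22*b + 24) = (b - 5)*(b + 1)*(b^3 - 5*b^2 - 2*b + 24) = (b - 5)*(b - 4)*(b + 1)*(b^2 - b - 6) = (b - 5)*(b - 4)*(b - 3)*(b + 1)*(b + 2)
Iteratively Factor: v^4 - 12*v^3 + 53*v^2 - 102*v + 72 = (v - 3)*(v^3 - 9*v^2 + 26*v - 24) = (v - 3)^2*(v^2 - 6*v + 8) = (v - 3)^2*(v - 2)*(v - 4)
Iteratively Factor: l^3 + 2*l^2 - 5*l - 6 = (l + 3)*(l^2 - l - 2) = (l + 1)*(l + 3)*(l - 2)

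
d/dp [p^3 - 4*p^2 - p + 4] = 3*p^2 - 8*p - 1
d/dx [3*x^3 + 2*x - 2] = 9*x^2 + 2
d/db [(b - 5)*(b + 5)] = 2*b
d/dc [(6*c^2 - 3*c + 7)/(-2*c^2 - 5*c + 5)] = 4*(-9*c^2 + 22*c + 5)/(4*c^4 + 20*c^3 + 5*c^2 - 50*c + 25)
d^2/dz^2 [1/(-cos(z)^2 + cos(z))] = ((1 - cos(2*z))^2 + 15*cos(z)/4 + 3*cos(2*z)/2 - 3*cos(3*z)/4 - 9/2)/((cos(z) - 1)^3*cos(z)^3)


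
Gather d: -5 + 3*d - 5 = 3*d - 10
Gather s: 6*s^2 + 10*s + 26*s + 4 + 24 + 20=6*s^2 + 36*s + 48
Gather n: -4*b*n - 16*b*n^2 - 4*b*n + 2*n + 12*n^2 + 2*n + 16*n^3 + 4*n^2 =16*n^3 + n^2*(16 - 16*b) + n*(4 - 8*b)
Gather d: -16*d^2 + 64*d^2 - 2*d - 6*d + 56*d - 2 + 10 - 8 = 48*d^2 + 48*d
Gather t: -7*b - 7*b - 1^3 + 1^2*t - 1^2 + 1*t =-14*b + 2*t - 2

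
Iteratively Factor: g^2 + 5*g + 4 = (g + 4)*(g + 1)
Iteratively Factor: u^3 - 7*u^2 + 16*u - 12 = (u - 2)*(u^2 - 5*u + 6) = (u - 2)^2*(u - 3)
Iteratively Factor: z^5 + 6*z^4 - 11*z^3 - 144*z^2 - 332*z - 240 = (z - 5)*(z^4 + 11*z^3 + 44*z^2 + 76*z + 48) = (z - 5)*(z + 2)*(z^3 + 9*z^2 + 26*z + 24) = (z - 5)*(z + 2)*(z + 4)*(z^2 + 5*z + 6) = (z - 5)*(z + 2)*(z + 3)*(z + 4)*(z + 2)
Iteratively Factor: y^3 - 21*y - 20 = (y + 1)*(y^2 - y - 20) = (y - 5)*(y + 1)*(y + 4)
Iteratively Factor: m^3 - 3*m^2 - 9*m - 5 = (m + 1)*(m^2 - 4*m - 5) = (m + 1)^2*(m - 5)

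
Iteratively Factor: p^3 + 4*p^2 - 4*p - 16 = (p - 2)*(p^2 + 6*p + 8) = (p - 2)*(p + 4)*(p + 2)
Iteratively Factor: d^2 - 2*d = (d)*(d - 2)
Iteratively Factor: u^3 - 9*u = (u - 3)*(u^2 + 3*u) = u*(u - 3)*(u + 3)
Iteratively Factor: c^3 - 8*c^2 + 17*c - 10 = (c - 2)*(c^2 - 6*c + 5) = (c - 2)*(c - 1)*(c - 5)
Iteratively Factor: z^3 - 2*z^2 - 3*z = (z + 1)*(z^2 - 3*z) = (z - 3)*(z + 1)*(z)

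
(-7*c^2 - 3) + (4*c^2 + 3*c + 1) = -3*c^2 + 3*c - 2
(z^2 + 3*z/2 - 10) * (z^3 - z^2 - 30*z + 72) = z^5 + z^4/2 - 83*z^3/2 + 37*z^2 + 408*z - 720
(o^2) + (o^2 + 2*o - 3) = 2*o^2 + 2*o - 3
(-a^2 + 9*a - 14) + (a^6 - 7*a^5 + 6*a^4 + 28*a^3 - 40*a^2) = a^6 - 7*a^5 + 6*a^4 + 28*a^3 - 41*a^2 + 9*a - 14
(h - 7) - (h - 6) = -1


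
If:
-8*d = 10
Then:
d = -5/4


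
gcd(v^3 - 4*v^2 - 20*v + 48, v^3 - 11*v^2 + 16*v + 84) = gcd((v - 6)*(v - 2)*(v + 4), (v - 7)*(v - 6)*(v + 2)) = v - 6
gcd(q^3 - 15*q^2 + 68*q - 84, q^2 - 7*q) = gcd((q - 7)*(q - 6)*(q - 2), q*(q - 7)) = q - 7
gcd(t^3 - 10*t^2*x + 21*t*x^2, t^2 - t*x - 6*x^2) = -t + 3*x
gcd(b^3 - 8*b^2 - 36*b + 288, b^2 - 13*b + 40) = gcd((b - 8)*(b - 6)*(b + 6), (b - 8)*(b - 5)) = b - 8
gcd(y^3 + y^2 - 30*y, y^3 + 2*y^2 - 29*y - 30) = y^2 + y - 30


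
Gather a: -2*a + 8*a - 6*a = 0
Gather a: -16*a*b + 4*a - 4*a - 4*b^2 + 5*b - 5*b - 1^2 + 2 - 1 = -16*a*b - 4*b^2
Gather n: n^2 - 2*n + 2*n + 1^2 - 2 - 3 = n^2 - 4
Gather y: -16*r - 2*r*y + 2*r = -2*r*y - 14*r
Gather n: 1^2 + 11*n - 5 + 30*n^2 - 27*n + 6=30*n^2 - 16*n + 2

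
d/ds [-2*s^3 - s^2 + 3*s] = -6*s^2 - 2*s + 3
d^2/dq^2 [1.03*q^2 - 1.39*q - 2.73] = 2.06000000000000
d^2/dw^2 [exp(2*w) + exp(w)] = (4*exp(w) + 1)*exp(w)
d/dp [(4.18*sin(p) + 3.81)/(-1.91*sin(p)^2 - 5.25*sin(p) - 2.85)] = (7.9838*sin(p)^2 + 14.5542*sin(p) + 8.0895)*cos(p)/(3.6481*sin(p)^4 + 20.055*sin(p)^3 + 38.4495*sin(p)^2 + 29.925*sin(p) + 8.1225)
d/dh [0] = 0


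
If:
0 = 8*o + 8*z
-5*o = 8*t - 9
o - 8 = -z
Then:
No Solution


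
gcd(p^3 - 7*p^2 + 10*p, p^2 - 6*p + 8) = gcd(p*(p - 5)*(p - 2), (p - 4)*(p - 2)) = p - 2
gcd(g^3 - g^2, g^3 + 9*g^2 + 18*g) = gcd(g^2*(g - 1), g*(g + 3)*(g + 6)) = g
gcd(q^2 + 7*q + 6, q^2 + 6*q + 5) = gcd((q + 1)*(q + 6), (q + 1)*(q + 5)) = q + 1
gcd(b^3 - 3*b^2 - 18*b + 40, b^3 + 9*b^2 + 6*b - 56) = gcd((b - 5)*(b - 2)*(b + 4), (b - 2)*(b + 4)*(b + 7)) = b^2 + 2*b - 8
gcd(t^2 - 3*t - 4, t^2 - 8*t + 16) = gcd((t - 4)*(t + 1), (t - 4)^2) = t - 4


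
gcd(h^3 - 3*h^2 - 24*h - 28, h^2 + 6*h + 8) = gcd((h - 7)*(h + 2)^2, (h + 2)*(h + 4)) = h + 2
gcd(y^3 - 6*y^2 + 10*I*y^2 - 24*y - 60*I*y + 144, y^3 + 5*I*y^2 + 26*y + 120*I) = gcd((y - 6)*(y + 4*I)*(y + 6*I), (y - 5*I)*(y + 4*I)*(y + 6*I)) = y^2 + 10*I*y - 24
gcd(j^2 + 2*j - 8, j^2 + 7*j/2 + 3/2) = 1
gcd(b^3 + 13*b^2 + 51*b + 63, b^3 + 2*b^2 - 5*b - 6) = b + 3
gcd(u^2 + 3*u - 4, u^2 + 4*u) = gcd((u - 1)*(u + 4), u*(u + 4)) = u + 4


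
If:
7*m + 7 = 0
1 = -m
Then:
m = -1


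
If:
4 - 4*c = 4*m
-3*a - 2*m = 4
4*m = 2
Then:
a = -5/3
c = 1/2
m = 1/2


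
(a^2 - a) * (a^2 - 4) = a^4 - a^3 - 4*a^2 + 4*a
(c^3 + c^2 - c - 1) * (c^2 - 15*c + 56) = c^5 - 14*c^4 + 40*c^3 + 70*c^2 - 41*c - 56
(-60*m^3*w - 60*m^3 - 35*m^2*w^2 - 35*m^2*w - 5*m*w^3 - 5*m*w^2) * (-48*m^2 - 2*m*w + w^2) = 2880*m^5*w + 2880*m^5 + 1800*m^4*w^2 + 1800*m^4*w + 250*m^3*w^3 + 250*m^3*w^2 - 25*m^2*w^4 - 25*m^2*w^3 - 5*m*w^5 - 5*m*w^4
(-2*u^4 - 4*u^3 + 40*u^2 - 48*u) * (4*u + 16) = -8*u^5 - 48*u^4 + 96*u^3 + 448*u^2 - 768*u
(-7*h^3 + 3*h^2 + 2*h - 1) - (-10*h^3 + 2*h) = 3*h^3 + 3*h^2 - 1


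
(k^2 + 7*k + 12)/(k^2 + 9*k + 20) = (k + 3)/(k + 5)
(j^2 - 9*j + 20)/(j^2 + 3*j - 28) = (j - 5)/(j + 7)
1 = 1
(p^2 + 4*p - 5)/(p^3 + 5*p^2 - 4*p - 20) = (p - 1)/(p^2 - 4)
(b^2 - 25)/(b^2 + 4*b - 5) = (b - 5)/(b - 1)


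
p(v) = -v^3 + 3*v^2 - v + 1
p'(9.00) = -190.00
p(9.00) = -494.00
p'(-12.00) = -505.00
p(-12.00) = 2173.00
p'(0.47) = 1.16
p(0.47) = 1.09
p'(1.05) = 1.99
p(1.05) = 2.10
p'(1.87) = -0.27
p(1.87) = 3.08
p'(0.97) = 2.00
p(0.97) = 1.94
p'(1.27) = 1.78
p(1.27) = 2.52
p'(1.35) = 1.63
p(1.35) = 2.66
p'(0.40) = 0.92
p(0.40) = 1.02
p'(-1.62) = -18.59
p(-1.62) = 14.74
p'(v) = -3*v^2 + 6*v - 1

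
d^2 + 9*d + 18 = (d + 3)*(d + 6)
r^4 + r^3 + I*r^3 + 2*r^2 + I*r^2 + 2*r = r*(r + 1)*(r - I)*(r + 2*I)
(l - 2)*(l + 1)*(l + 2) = l^3 + l^2 - 4*l - 4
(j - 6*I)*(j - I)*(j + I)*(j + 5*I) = j^4 - I*j^3 + 31*j^2 - I*j + 30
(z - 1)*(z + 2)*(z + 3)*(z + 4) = z^4 + 8*z^3 + 17*z^2 - 2*z - 24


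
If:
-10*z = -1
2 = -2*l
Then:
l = -1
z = 1/10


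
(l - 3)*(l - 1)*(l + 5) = l^3 + l^2 - 17*l + 15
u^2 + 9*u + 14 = (u + 2)*(u + 7)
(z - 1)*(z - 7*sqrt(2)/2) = z^2 - 7*sqrt(2)*z/2 - z + 7*sqrt(2)/2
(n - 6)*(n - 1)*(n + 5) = n^3 - 2*n^2 - 29*n + 30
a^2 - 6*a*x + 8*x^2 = (a - 4*x)*(a - 2*x)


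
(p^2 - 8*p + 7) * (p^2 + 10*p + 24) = p^4 + 2*p^3 - 49*p^2 - 122*p + 168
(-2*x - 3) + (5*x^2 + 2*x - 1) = 5*x^2 - 4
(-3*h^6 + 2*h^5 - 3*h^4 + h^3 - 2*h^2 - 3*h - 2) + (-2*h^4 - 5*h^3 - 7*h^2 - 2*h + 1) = -3*h^6 + 2*h^5 - 5*h^4 - 4*h^3 - 9*h^2 - 5*h - 1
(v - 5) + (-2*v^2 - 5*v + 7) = -2*v^2 - 4*v + 2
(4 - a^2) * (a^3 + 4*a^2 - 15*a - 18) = -a^5 - 4*a^4 + 19*a^3 + 34*a^2 - 60*a - 72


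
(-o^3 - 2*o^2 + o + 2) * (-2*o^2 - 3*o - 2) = 2*o^5 + 7*o^4 + 6*o^3 - 3*o^2 - 8*o - 4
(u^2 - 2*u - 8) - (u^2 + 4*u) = -6*u - 8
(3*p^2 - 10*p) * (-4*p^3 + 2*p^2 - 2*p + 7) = -12*p^5 + 46*p^4 - 26*p^3 + 41*p^2 - 70*p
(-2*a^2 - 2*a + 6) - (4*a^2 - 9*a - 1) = -6*a^2 + 7*a + 7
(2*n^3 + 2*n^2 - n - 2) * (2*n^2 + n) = 4*n^5 + 6*n^4 - 5*n^2 - 2*n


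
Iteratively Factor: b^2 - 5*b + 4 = (b - 4)*(b - 1)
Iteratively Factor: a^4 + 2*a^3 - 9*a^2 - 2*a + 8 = (a - 2)*(a^3 + 4*a^2 - a - 4) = (a - 2)*(a + 4)*(a^2 - 1) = (a - 2)*(a - 1)*(a + 4)*(a + 1)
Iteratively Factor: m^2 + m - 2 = (m - 1)*(m + 2)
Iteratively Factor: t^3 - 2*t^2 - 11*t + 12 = (t + 3)*(t^2 - 5*t + 4) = (t - 1)*(t + 3)*(t - 4)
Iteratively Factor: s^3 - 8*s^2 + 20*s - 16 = (s - 2)*(s^2 - 6*s + 8) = (s - 2)^2*(s - 4)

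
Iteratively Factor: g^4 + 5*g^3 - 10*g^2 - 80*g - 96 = (g + 2)*(g^3 + 3*g^2 - 16*g - 48) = (g + 2)*(g + 4)*(g^2 - g - 12) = (g + 2)*(g + 3)*(g + 4)*(g - 4)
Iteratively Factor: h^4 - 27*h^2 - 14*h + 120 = (h + 4)*(h^3 - 4*h^2 - 11*h + 30) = (h - 2)*(h + 4)*(h^2 - 2*h - 15) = (h - 5)*(h - 2)*(h + 4)*(h + 3)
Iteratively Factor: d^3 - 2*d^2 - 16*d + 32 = (d - 2)*(d^2 - 16) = (d - 4)*(d - 2)*(d + 4)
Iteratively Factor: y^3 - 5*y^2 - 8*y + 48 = (y - 4)*(y^2 - y - 12) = (y - 4)^2*(y + 3)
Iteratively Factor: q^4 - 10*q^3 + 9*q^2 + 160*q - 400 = (q - 4)*(q^3 - 6*q^2 - 15*q + 100) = (q - 5)*(q - 4)*(q^2 - q - 20) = (q - 5)*(q - 4)*(q + 4)*(q - 5)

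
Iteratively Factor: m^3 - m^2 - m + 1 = (m + 1)*(m^2 - 2*m + 1) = (m - 1)*(m + 1)*(m - 1)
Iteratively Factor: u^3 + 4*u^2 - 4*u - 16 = (u - 2)*(u^2 + 6*u + 8) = (u - 2)*(u + 4)*(u + 2)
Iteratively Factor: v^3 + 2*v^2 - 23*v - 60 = (v + 4)*(v^2 - 2*v - 15) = (v - 5)*(v + 4)*(v + 3)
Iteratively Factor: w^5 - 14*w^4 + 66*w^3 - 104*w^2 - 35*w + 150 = (w - 2)*(w^4 - 12*w^3 + 42*w^2 - 20*w - 75) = (w - 2)*(w + 1)*(w^3 - 13*w^2 + 55*w - 75) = (w - 3)*(w - 2)*(w + 1)*(w^2 - 10*w + 25) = (w - 5)*(w - 3)*(w - 2)*(w + 1)*(w - 5)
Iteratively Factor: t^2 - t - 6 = (t + 2)*(t - 3)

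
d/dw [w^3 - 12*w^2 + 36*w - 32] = 3*w^2 - 24*w + 36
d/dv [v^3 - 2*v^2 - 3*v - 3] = 3*v^2 - 4*v - 3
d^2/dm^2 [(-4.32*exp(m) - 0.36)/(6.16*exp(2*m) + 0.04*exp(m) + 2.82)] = (-163.924992*exp(4*m) - 53.577216*exp(3*m) + 449.995392*exp(2*m) + 25.501248*exp(m) - 34.31376)*exp(m)/(233.744896*exp(6*m) + 4.553472*exp(5*m) + 321.049344*exp(4*m) + 4.169152*exp(3*m) + 146.973888*exp(2*m) + 0.954288*exp(m) + 22.425768)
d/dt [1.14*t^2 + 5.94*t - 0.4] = 2.28*t + 5.94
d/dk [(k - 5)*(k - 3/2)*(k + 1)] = 3*k^2 - 11*k + 1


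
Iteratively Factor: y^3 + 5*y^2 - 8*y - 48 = (y + 4)*(y^2 + y - 12) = (y - 3)*(y + 4)*(y + 4)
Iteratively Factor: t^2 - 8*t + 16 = (t - 4)*(t - 4)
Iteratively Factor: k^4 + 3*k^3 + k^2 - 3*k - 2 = (k + 1)*(k^3 + 2*k^2 - k - 2) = (k + 1)*(k + 2)*(k^2 - 1) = (k - 1)*(k + 1)*(k + 2)*(k + 1)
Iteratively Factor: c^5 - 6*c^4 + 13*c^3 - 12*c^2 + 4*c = (c - 1)*(c^4 - 5*c^3 + 8*c^2 - 4*c) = (c - 2)*(c - 1)*(c^3 - 3*c^2 + 2*c) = (c - 2)^2*(c - 1)*(c^2 - c) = c*(c - 2)^2*(c - 1)*(c - 1)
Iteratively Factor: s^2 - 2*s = (s)*(s - 2)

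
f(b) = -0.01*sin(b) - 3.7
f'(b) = -0.01*cos(b)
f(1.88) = -3.71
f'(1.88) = 0.00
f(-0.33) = -3.70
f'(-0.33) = -0.01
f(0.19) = -3.70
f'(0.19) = -0.01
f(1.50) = -3.71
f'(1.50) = -0.00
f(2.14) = -3.71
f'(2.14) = 0.01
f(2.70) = -3.70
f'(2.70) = 0.01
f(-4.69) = -3.71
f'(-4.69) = 0.00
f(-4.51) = -3.71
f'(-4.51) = 0.00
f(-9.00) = -3.70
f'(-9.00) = 0.01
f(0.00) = -3.70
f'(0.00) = -0.01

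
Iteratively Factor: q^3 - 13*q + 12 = (q + 4)*(q^2 - 4*q + 3) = (q - 3)*(q + 4)*(q - 1)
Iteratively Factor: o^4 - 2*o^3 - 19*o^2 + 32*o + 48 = (o + 4)*(o^3 - 6*o^2 + 5*o + 12) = (o - 3)*(o + 4)*(o^2 - 3*o - 4) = (o - 4)*(o - 3)*(o + 4)*(o + 1)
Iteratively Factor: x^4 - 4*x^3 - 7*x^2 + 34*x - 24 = (x + 3)*(x^3 - 7*x^2 + 14*x - 8) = (x - 4)*(x + 3)*(x^2 - 3*x + 2) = (x - 4)*(x - 1)*(x + 3)*(x - 2)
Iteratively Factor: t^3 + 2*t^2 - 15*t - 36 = (t - 4)*(t^2 + 6*t + 9) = (t - 4)*(t + 3)*(t + 3)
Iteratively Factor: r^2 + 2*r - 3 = (r + 3)*(r - 1)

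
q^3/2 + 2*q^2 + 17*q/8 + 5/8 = (q/2 + 1/2)*(q + 1/2)*(q + 5/2)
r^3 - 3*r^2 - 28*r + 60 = (r - 6)*(r - 2)*(r + 5)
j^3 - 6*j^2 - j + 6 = (j - 6)*(j - 1)*(j + 1)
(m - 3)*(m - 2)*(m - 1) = m^3 - 6*m^2 + 11*m - 6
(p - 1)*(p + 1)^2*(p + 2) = p^4 + 3*p^3 + p^2 - 3*p - 2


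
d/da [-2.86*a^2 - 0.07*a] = -5.72*a - 0.07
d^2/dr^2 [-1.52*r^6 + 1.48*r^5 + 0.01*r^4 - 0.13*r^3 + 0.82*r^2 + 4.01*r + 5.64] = -45.6*r^4 + 29.6*r^3 + 0.12*r^2 - 0.78*r + 1.64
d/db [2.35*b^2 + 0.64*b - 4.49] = 4.7*b + 0.64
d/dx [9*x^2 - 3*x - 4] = 18*x - 3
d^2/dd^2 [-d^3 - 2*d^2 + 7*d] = -6*d - 4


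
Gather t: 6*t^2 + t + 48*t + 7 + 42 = 6*t^2 + 49*t + 49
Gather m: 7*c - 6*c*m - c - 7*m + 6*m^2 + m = 6*c + 6*m^2 + m*(-6*c - 6)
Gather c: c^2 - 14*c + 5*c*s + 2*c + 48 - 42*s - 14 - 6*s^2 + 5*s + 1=c^2 + c*(5*s - 12) - 6*s^2 - 37*s + 35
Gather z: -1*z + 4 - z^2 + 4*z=-z^2 + 3*z + 4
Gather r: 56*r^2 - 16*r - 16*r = 56*r^2 - 32*r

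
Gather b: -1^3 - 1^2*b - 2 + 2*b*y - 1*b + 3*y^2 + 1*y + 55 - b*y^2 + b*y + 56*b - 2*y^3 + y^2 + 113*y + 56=b*(-y^2 + 3*y + 54) - 2*y^3 + 4*y^2 + 114*y + 108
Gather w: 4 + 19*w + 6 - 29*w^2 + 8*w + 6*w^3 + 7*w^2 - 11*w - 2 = 6*w^3 - 22*w^2 + 16*w + 8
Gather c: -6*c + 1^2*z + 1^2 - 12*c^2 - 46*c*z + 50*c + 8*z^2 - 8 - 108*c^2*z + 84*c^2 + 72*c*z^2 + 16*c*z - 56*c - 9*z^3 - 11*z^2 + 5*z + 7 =c^2*(72 - 108*z) + c*(72*z^2 - 30*z - 12) - 9*z^3 - 3*z^2 + 6*z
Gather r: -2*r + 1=1 - 2*r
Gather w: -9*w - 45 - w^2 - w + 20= -w^2 - 10*w - 25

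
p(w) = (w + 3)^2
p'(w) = 2*w + 6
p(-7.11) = 16.89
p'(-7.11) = -8.22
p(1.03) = 16.24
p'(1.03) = 8.06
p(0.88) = 15.05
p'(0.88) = 7.76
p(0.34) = 11.16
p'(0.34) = 6.68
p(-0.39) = 6.81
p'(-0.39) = 5.22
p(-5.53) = 6.40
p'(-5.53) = -5.06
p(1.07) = 16.56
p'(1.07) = 8.14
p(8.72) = 137.36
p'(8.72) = 23.44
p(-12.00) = 81.00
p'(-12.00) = -18.00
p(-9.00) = 36.00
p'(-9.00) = -12.00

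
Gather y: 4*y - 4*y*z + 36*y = y*(40 - 4*z)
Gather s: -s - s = -2*s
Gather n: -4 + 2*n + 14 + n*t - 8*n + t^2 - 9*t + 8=n*(t - 6) + t^2 - 9*t + 18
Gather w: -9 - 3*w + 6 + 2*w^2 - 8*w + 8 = 2*w^2 - 11*w + 5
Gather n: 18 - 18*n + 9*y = -18*n + 9*y + 18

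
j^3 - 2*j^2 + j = j*(j - 1)^2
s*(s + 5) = s^2 + 5*s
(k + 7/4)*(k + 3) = k^2 + 19*k/4 + 21/4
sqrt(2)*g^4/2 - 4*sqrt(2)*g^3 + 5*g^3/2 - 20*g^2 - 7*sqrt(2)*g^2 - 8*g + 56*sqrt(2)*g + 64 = (g - 8)*(g - 2*sqrt(2))*(g + 4*sqrt(2))*(sqrt(2)*g/2 + 1/2)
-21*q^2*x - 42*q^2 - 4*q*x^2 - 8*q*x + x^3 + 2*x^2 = (-7*q + x)*(3*q + x)*(x + 2)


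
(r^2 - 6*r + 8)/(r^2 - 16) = (r - 2)/(r + 4)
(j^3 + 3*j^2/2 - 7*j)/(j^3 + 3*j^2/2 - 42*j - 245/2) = j*(j - 2)/(j^2 - 2*j - 35)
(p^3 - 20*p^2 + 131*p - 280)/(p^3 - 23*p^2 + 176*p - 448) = (p - 5)/(p - 8)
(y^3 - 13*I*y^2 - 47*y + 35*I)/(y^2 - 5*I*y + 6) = (y^3 - 13*I*y^2 - 47*y + 35*I)/(y^2 - 5*I*y + 6)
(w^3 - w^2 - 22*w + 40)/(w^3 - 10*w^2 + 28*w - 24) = (w^2 + w - 20)/(w^2 - 8*w + 12)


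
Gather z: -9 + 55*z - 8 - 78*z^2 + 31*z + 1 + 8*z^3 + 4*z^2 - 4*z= 8*z^3 - 74*z^2 + 82*z - 16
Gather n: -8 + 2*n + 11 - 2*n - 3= 0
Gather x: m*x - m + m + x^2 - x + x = m*x + x^2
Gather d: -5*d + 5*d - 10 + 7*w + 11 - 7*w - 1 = 0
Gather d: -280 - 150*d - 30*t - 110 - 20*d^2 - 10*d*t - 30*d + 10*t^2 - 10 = -20*d^2 + d*(-10*t - 180) + 10*t^2 - 30*t - 400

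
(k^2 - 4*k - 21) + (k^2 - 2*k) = 2*k^2 - 6*k - 21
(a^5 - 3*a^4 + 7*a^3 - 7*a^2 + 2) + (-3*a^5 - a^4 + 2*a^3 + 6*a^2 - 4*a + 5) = -2*a^5 - 4*a^4 + 9*a^3 - a^2 - 4*a + 7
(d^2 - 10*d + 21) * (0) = 0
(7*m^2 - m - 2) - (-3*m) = 7*m^2 + 2*m - 2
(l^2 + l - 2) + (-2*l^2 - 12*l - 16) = -l^2 - 11*l - 18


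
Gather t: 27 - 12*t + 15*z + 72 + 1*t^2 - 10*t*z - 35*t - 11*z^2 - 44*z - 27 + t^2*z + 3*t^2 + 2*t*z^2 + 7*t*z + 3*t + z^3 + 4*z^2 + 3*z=t^2*(z + 4) + t*(2*z^2 - 3*z - 44) + z^3 - 7*z^2 - 26*z + 72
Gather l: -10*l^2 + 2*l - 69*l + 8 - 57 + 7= -10*l^2 - 67*l - 42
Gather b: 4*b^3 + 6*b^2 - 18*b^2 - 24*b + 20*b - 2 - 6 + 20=4*b^3 - 12*b^2 - 4*b + 12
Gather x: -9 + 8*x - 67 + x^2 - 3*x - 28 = x^2 + 5*x - 104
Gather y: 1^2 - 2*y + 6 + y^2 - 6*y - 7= y^2 - 8*y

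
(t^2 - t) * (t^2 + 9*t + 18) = t^4 + 8*t^3 + 9*t^2 - 18*t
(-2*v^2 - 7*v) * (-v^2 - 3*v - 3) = 2*v^4 + 13*v^3 + 27*v^2 + 21*v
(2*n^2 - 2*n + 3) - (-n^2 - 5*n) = 3*n^2 + 3*n + 3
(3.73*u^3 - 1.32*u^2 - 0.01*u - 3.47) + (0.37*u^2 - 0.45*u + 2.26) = 3.73*u^3 - 0.95*u^2 - 0.46*u - 1.21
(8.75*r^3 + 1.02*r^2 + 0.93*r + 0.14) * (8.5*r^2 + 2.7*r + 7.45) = 74.375*r^5 + 32.295*r^4 + 75.8465*r^3 + 11.3*r^2 + 7.3065*r + 1.043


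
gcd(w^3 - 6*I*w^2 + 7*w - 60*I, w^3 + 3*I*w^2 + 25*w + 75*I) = w^2 - 2*I*w + 15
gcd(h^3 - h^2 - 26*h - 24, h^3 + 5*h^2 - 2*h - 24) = h + 4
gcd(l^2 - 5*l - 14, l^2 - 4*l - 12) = l + 2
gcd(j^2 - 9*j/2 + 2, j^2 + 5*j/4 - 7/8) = j - 1/2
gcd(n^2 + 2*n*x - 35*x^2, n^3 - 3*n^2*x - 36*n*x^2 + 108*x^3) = 1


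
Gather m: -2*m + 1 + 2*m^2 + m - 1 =2*m^2 - m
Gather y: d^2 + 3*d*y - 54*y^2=d^2 + 3*d*y - 54*y^2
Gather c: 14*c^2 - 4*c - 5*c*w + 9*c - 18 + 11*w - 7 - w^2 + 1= 14*c^2 + c*(5 - 5*w) - w^2 + 11*w - 24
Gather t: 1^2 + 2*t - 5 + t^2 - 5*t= t^2 - 3*t - 4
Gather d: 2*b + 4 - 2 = 2*b + 2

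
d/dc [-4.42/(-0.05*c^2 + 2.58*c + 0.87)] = (11.4036 - 0.442*c)/(-0.05*c^2 + 2.58*c + 0.87)^2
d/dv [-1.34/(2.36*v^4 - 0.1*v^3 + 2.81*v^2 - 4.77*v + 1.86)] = (12.6496*v^3 - 0.402*v^2 + 7.5308*v - 6.3918)/(2.36*v^4 - 0.1*v^3 + 2.81*v^2 - 4.77*v + 1.86)^2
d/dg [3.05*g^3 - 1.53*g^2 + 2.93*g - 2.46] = 9.15*g^2 - 3.06*g + 2.93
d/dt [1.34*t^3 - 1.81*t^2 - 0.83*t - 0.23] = 4.02*t^2 - 3.62*t - 0.83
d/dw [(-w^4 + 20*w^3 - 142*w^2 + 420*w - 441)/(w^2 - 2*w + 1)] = 2*(-w^4 + 12*w^3 - 30*w^2 - 68*w + 231)/(w^3 - 3*w^2 + 3*w - 1)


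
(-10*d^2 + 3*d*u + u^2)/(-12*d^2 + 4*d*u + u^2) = (5*d + u)/(6*d + u)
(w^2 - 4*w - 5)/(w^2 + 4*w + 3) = (w - 5)/(w + 3)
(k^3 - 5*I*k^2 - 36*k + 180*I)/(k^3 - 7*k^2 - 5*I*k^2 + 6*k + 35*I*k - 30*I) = (k + 6)/(k - 1)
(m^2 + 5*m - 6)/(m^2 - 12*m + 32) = (m^2 + 5*m - 6)/(m^2 - 12*m + 32)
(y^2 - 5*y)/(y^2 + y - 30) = y/(y + 6)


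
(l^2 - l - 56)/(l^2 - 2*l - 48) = (l + 7)/(l + 6)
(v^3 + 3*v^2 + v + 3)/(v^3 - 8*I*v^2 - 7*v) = (v^2 + v*(3 + I) + 3*I)/(v*(v - 7*I))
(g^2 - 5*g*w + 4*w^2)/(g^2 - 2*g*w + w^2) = (-g + 4*w)/(-g + w)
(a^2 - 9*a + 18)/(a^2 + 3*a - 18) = (a - 6)/(a + 6)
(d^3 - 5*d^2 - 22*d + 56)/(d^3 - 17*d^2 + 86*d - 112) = (d + 4)/(d - 8)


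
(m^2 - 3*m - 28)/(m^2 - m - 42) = (m + 4)/(m + 6)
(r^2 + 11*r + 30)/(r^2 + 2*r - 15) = (r + 6)/(r - 3)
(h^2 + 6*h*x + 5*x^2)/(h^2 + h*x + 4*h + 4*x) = (h + 5*x)/(h + 4)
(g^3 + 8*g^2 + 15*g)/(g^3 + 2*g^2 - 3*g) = (g + 5)/(g - 1)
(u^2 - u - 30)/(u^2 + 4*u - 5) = (u - 6)/(u - 1)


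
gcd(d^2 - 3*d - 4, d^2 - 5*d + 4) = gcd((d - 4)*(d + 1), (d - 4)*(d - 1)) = d - 4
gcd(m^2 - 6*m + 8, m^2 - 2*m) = m - 2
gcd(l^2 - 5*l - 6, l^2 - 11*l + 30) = l - 6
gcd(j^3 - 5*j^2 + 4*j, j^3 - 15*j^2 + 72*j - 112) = j - 4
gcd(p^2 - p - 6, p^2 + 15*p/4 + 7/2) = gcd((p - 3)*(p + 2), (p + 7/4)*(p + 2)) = p + 2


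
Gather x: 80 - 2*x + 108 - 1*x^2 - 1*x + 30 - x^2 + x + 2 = -2*x^2 - 2*x + 220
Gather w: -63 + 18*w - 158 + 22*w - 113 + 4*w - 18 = 44*w - 352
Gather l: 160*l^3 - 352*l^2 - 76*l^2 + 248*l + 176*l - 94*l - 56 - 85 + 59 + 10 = 160*l^3 - 428*l^2 + 330*l - 72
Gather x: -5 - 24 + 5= -24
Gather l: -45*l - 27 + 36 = 9 - 45*l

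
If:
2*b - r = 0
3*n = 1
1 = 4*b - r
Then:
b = 1/2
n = 1/3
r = 1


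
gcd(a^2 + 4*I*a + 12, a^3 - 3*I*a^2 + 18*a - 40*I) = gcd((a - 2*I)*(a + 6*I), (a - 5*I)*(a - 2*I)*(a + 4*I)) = a - 2*I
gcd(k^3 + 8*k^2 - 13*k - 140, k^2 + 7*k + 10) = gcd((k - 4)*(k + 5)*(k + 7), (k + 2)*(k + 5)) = k + 5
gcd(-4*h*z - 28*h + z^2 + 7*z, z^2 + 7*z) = z + 7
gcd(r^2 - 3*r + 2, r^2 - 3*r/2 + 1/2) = r - 1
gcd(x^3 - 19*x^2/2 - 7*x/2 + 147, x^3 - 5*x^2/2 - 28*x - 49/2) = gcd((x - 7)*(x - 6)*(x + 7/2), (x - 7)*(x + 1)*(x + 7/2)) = x^2 - 7*x/2 - 49/2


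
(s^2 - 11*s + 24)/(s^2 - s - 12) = (-s^2 + 11*s - 24)/(-s^2 + s + 12)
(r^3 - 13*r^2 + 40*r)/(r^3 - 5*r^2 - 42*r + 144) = r*(r - 5)/(r^2 + 3*r - 18)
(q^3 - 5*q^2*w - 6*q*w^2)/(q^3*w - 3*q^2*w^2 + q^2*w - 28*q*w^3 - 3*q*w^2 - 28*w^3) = q*(-q^2 + 5*q*w + 6*w^2)/(w*(-q^3 + 3*q^2*w - q^2 + 28*q*w^2 + 3*q*w + 28*w^2))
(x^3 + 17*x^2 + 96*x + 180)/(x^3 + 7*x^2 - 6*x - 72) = (x^2 + 11*x + 30)/(x^2 + x - 12)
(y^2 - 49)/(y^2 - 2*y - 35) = (y + 7)/(y + 5)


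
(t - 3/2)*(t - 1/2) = t^2 - 2*t + 3/4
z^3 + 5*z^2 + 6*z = z*(z + 2)*(z + 3)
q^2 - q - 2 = (q - 2)*(q + 1)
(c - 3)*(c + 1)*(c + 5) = c^3 + 3*c^2 - 13*c - 15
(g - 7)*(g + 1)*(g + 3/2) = g^3 - 9*g^2/2 - 16*g - 21/2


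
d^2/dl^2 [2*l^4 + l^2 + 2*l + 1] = 24*l^2 + 2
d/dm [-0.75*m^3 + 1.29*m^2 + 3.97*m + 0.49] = -2.25*m^2 + 2.58*m + 3.97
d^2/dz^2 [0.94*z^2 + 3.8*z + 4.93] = 1.88000000000000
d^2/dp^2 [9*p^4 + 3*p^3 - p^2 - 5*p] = 108*p^2 + 18*p - 2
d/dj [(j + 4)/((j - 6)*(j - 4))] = (-j^2 - 8*j + 64)/(j^4 - 20*j^3 + 148*j^2 - 480*j + 576)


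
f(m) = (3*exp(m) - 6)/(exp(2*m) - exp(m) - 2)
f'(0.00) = -0.75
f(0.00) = 1.50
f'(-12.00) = 0.00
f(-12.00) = 3.00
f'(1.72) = -0.39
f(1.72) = 0.46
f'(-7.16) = -0.00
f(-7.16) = 3.00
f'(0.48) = -0.71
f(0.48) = 1.15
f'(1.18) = -0.54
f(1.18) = 0.71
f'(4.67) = -0.03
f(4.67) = 0.03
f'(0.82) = -0.64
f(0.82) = 0.92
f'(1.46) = -0.46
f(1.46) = 0.57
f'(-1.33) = -0.50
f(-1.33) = 2.37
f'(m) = (3*exp(m) - 6)*(-2*exp(2*m) + exp(m))/(exp(2*m) - exp(m) - 2)^2 + 3*exp(m)/(exp(2*m) - exp(m) - 2) = -3*exp(m)/(exp(2*m) + 2*exp(m) + 1)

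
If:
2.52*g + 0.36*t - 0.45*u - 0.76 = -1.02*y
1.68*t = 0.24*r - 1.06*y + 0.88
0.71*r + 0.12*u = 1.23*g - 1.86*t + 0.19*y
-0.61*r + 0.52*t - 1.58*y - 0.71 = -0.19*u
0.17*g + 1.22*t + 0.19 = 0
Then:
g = -11.32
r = -12.05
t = 1.42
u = -73.35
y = -4.15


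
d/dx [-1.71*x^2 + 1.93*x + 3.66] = 1.93 - 3.42*x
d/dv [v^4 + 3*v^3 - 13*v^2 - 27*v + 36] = 4*v^3 + 9*v^2 - 26*v - 27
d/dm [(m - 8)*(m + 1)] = 2*m - 7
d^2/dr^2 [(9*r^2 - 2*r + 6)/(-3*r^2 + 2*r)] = 12*(-6*r^3 - 27*r^2 + 18*r - 4)/(r^3*(27*r^3 - 54*r^2 + 36*r - 8))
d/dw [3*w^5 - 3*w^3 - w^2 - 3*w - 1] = 15*w^4 - 9*w^2 - 2*w - 3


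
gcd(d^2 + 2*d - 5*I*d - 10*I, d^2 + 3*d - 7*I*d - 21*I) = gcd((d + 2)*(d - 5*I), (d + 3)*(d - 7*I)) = 1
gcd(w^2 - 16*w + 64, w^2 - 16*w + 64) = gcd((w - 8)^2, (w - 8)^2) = w^2 - 16*w + 64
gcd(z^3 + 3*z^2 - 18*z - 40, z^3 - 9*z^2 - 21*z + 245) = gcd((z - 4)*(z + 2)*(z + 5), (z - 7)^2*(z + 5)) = z + 5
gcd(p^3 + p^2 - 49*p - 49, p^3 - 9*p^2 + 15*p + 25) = p + 1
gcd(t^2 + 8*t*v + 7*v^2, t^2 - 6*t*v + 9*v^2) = 1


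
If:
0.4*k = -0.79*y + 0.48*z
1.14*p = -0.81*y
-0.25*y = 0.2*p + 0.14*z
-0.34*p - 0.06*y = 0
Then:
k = 0.00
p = 0.00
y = 0.00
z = 0.00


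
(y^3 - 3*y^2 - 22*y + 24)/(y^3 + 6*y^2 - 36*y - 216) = (y^2 + 3*y - 4)/(y^2 + 12*y + 36)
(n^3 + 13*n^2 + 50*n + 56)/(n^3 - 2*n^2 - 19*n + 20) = (n^2 + 9*n + 14)/(n^2 - 6*n + 5)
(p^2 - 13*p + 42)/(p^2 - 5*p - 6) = (p - 7)/(p + 1)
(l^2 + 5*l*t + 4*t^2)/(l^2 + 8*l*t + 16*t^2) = (l + t)/(l + 4*t)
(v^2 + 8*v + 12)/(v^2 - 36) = (v + 2)/(v - 6)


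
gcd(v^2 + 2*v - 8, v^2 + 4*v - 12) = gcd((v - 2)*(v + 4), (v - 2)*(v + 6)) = v - 2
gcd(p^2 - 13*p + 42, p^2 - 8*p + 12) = p - 6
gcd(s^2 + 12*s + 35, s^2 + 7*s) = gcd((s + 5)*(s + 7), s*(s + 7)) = s + 7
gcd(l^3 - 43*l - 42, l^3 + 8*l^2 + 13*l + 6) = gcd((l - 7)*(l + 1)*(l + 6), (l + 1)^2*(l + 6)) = l^2 + 7*l + 6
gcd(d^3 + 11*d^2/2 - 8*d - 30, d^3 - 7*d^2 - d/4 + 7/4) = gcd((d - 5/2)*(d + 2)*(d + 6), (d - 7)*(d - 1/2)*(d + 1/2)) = 1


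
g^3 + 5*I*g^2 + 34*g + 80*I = (g - 5*I)*(g + 2*I)*(g + 8*I)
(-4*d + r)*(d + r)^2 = -4*d^3 - 7*d^2*r - 2*d*r^2 + r^3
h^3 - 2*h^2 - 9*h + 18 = (h - 3)*(h - 2)*(h + 3)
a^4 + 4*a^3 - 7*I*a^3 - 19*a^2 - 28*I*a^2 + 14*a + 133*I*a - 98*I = (a - 2)*(a - 1)*(a + 7)*(a - 7*I)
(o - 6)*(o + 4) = o^2 - 2*o - 24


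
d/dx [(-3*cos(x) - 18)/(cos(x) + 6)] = 0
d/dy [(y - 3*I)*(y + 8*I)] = 2*y + 5*I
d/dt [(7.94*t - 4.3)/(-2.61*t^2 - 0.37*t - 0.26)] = (20.7234*t^2 - 22.446*t - 3.6554)/(6.8121*t^4 + 1.9314*t^3 + 1.4941*t^2 + 0.1924*t + 0.0676)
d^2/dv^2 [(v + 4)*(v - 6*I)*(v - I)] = 6*v + 8 - 14*I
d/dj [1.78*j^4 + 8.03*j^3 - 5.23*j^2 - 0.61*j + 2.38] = 7.12*j^3 + 24.09*j^2 - 10.46*j - 0.61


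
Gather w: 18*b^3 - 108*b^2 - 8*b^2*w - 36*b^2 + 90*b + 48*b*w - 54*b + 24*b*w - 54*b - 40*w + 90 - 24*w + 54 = 18*b^3 - 144*b^2 - 18*b + w*(-8*b^2 + 72*b - 64) + 144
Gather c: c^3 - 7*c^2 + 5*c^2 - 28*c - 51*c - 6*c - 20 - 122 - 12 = c^3 - 2*c^2 - 85*c - 154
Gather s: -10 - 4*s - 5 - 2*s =-6*s - 15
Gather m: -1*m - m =-2*m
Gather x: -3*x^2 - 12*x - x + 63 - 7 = -3*x^2 - 13*x + 56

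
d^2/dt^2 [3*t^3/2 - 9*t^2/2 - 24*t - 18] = 9*t - 9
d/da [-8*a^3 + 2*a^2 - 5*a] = -24*a^2 + 4*a - 5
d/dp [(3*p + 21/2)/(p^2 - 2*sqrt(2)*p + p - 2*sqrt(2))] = 3*(2*p^2 - 4*sqrt(2)*p + 2*p - (2*p + 7)*(2*p - 2*sqrt(2) + 1) - 4*sqrt(2))/(2*(p^2 - 2*sqrt(2)*p + p - 2*sqrt(2))^2)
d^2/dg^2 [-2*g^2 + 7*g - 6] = -4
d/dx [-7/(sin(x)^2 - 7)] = 28*sin(2*x)/(cos(2*x) + 13)^2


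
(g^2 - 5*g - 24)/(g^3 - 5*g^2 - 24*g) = 1/g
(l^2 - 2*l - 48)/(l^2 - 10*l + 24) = (l^2 - 2*l - 48)/(l^2 - 10*l + 24)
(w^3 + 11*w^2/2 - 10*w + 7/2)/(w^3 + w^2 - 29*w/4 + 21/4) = 2*(2*w^2 + 13*w - 7)/(4*w^2 + 8*w - 21)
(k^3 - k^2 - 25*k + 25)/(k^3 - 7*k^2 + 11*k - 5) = (k + 5)/(k - 1)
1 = 1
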